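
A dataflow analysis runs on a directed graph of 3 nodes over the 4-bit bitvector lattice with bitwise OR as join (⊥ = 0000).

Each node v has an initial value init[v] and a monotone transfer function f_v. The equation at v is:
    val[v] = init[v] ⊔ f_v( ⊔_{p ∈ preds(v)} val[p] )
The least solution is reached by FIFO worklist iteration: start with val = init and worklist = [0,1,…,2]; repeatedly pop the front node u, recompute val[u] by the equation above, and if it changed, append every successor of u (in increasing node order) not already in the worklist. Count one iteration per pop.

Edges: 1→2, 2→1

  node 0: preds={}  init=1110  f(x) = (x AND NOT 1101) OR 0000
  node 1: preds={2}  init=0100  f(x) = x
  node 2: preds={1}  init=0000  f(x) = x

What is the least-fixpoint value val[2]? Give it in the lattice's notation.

0100

Worklist (4 pops):
  #1 pop 0: in=0000 → 1110 (no change)
  #2 pop 1: in=0000 → 0100 (no change)
  #3 pop 2: in=0100 → 0100 (was 0000); enqueue [1]
  #4 pop 1: in=0100 → 0100 (no change)

Fixpoint:
  val[0] = 1110
  val[1] = 0100
  val[2] = 0100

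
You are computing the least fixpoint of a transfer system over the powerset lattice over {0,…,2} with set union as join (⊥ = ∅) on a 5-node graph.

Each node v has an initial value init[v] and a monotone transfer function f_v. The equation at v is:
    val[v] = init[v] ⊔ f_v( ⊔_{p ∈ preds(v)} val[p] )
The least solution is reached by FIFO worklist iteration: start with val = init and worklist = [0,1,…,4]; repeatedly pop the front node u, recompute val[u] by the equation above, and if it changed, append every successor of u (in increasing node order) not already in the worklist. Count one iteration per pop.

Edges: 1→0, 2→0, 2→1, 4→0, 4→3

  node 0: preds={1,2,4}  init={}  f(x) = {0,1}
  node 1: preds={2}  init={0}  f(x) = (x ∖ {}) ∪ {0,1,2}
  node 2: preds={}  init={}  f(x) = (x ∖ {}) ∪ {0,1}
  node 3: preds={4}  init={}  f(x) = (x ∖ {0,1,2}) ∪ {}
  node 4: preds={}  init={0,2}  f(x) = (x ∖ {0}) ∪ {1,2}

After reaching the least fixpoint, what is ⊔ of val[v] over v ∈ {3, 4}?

Trace (8 dequeues):
  [1] u=0 | in {0,2} | out {0,1} | prev {} | push {}
  [2] u=1 | in {} | out {0,1,2} | prev {0} | push {0}
  [3] u=2 | in {} | out {0,1} | prev {} | push {1}
  [4] u=3 | in {0,2} | out {} | ==
  [5] u=4 | in {} | out {0,1,2} | prev {0,2} | push {3}
  [6] u=0 | in {0,1,2} | out {0,1} | ==
  [7] u=1 | in {0,1} | out {0,1,2} | ==
  [8] u=3 | in {0,1,2} | out {} | ==

Converged values:
  [0] {0,1}
  [1] {0,1,2}
  [2] {0,1}
  [3] {}
  [4] {0,1,2}

{0,1,2}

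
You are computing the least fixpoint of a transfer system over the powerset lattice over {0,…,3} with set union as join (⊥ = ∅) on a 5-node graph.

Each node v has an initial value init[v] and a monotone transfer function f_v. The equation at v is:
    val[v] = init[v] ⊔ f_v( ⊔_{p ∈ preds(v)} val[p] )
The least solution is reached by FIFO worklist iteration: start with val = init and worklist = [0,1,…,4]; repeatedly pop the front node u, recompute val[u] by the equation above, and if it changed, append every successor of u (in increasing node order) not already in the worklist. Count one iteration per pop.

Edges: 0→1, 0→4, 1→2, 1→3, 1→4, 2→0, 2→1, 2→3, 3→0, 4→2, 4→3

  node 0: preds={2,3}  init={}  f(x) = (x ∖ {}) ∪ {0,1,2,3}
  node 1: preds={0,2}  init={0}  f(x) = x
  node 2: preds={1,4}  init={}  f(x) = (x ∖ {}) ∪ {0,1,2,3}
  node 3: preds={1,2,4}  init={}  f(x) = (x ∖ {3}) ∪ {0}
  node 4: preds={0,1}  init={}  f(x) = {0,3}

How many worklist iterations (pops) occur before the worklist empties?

9

Iteration log — 9 steps:
  step 1. node 0  ⊔preds={}  new={0,1,2,3}  old={}  +wl: 
  step 2. node 1  ⊔preds={0,1,2,3}  new={0,1,2,3}  old={0}  +wl: 
  step 3. node 2  ⊔preds={0,1,2,3}  new={0,1,2,3}  old={}  +wl: 0,1
  step 4. node 3  ⊔preds={0,1,2,3}  new={0,1,2}  old={}  +wl: 
  step 5. node 4  ⊔preds={0,1,2,3}  new={0,3}  old={}  +wl: 2,3
  step 6. node 0  ⊔preds={0,1,2,3}  new={0,1,2,3}  stable
  step 7. node 1  ⊔preds={0,1,2,3}  new={0,1,2,3}  stable
  step 8. node 2  ⊔preds={0,1,2,3}  new={0,1,2,3}  stable
  step 9. node 3  ⊔preds={0,1,2,3}  new={0,1,2}  stable

Least fixpoint reached:
  node 0: {0,1,2,3}
  node 1: {0,1,2,3}
  node 2: {0,1,2,3}
  node 3: {0,1,2}
  node 4: {0,3}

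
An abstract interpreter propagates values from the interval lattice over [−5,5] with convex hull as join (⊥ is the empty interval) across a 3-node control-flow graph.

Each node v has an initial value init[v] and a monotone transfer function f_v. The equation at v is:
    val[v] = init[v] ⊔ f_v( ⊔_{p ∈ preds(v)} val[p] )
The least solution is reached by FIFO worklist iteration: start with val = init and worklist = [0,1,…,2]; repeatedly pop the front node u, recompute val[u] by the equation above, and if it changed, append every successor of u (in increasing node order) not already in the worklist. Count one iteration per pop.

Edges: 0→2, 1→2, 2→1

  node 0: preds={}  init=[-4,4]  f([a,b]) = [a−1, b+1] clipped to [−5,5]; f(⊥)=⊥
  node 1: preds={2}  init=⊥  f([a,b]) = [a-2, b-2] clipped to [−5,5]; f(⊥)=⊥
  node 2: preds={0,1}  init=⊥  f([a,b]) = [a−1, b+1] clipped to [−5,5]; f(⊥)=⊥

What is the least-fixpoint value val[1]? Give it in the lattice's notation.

[-5,3]

Iteration log — 5 steps:
  step 1. node 0  ⊔preds=⊥  new=[-4,4]  stable
  step 2. node 1  ⊔preds=⊥  new=⊥  stable
  step 3. node 2  ⊔preds=[-4,4]  new=[-5,5]  old=⊥  +wl: 1
  step 4. node 1  ⊔preds=[-5,5]  new=[-5,3]  old=⊥  +wl: 2
  step 5. node 2  ⊔preds=[-5,4]  new=[-5,5]  stable

Least fixpoint reached:
  node 0: [-4,4]
  node 1: [-5,3]
  node 2: [-5,5]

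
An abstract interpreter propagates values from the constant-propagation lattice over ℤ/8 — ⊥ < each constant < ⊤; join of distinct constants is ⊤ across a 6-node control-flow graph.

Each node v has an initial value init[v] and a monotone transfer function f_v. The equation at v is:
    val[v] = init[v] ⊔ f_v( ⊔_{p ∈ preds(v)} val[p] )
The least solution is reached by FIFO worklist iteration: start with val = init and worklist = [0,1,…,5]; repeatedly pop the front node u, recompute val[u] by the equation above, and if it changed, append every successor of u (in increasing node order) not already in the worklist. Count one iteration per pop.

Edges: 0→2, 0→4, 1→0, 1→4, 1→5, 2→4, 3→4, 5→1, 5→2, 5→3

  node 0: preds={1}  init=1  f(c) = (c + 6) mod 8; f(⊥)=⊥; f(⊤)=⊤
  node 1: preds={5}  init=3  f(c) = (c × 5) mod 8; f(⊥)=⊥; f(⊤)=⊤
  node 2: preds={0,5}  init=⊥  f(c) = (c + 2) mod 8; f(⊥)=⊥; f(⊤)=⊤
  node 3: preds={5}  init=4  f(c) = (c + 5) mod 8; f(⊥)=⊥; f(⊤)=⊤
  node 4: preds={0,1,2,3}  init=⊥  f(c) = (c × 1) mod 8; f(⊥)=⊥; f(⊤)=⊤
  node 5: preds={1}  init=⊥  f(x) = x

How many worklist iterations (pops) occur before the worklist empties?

Trace (15 dequeues):
  [1] u=0 | in 3 | out 1 | ==
  [2] u=1 | in ⊥ | out 3 | ==
  [3] u=2 | in 1 | out 3 | prev ⊥ | push {}
  [4] u=3 | in ⊥ | out 4 | ==
  [5] u=4 | in ⊤ | out ⊤ | prev ⊥ | push {}
  [6] u=5 | in 3 | out 3 | prev ⊥ | push {1,2,3}
  [7] u=1 | in 3 | out ⊤ | prev 3 | push {0,4,5}
  [8] u=2 | in ⊤ | out ⊤ | prev 3 | push {}
  [9] u=3 | in 3 | out ⊤ | prev 4 | push {}
  [10] u=0 | in ⊤ | out ⊤ | prev 1 | push {2}
  [11] u=4 | in ⊤ | out ⊤ | ==
  [12] u=5 | in ⊤ | out ⊤ | prev 3 | push {1,3}
  [13] u=2 | in ⊤ | out ⊤ | ==
  [14] u=1 | in ⊤ | out ⊤ | ==
  [15] u=3 | in ⊤ | out ⊤ | ==

Converged values:
  [0] ⊤
  [1] ⊤
  [2] ⊤
  [3] ⊤
  [4] ⊤
  [5] ⊤

15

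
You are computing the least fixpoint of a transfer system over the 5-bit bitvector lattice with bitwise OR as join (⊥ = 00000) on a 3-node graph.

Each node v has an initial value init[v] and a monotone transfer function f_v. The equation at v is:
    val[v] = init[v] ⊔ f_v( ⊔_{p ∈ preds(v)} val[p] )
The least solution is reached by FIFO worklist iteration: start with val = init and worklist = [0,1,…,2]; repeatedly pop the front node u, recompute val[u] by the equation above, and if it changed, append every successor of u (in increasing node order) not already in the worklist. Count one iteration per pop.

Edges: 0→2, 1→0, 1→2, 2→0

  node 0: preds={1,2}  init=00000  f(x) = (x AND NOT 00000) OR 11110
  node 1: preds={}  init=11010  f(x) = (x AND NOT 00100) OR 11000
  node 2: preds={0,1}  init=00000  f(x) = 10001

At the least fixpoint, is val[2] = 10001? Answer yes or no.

yes

Trace (5 dequeues):
  [1] u=0 | in 11010 | out 11110 | prev 00000 | push {}
  [2] u=1 | in 00000 | out 11010 | ==
  [3] u=2 | in 11110 | out 10001 | prev 00000 | push {0}
  [4] u=0 | in 11011 | out 11111 | prev 11110 | push {2}
  [5] u=2 | in 11111 | out 10001 | ==

Converged values:
  [0] 11111
  [1] 11010
  [2] 10001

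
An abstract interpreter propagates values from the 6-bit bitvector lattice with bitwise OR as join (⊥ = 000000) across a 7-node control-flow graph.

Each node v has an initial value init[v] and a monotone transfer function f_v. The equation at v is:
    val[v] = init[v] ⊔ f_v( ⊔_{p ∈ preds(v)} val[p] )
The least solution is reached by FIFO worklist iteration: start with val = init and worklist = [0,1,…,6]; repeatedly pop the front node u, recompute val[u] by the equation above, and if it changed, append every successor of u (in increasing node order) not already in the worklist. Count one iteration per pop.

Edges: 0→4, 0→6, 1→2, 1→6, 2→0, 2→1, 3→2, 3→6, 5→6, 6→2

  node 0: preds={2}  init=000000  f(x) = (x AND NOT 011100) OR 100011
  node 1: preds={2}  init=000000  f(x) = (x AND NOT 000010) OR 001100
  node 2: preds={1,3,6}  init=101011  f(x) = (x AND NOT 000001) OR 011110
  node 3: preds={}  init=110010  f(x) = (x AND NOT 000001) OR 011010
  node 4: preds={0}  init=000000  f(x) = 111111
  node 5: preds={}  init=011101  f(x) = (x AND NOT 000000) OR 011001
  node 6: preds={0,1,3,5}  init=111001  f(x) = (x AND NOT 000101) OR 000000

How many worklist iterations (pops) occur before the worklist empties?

Iteration log — 11 steps:
  step 1. node 0  ⊔preds=101011  new=100011  old=000000  +wl: 
  step 2. node 1  ⊔preds=101011  new=101101  old=000000  +wl: 
  step 3. node 2  ⊔preds=111111  new=111111  old=101011  +wl: 0,1
  step 4. node 3  ⊔preds=000000  new=111010  old=110010  +wl: 2
  step 5. node 4  ⊔preds=100011  new=111111  old=000000  +wl: 
  step 6. node 5  ⊔preds=000000  new=011101  stable
  step 7. node 6  ⊔preds=111111  new=111011  old=111001  +wl: 
  step 8. node 0  ⊔preds=111111  new=100011  stable
  step 9. node 1  ⊔preds=111111  new=111101  old=101101  +wl: 6
  step 10. node 2  ⊔preds=111111  new=111111  stable
  step 11. node 6  ⊔preds=111111  new=111011  stable

Least fixpoint reached:
  node 0: 100011
  node 1: 111101
  node 2: 111111
  node 3: 111010
  node 4: 111111
  node 5: 011101
  node 6: 111011

11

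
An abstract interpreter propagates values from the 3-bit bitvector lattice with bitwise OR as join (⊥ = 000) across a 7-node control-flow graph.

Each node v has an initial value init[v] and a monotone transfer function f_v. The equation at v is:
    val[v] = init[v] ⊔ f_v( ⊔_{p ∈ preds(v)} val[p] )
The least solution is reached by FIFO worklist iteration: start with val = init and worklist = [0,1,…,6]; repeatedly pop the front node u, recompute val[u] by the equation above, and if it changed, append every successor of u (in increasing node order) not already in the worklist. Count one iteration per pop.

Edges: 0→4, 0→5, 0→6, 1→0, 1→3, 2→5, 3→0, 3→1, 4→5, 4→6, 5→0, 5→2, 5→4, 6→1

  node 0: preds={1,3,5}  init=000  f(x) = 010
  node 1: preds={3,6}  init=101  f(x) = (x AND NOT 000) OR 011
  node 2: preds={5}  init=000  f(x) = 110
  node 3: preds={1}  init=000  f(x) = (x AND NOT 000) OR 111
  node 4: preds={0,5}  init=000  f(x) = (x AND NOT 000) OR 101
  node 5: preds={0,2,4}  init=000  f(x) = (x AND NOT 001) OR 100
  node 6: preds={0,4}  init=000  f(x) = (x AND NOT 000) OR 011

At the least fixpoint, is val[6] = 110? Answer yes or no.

Trace (11 dequeues):
  [1] u=0 | in 101 | out 010 | prev 000 | push {}
  [2] u=1 | in 000 | out 111 | prev 101 | push {0}
  [3] u=2 | in 000 | out 110 | prev 000 | push {}
  [4] u=3 | in 111 | out 111 | prev 000 | push {1}
  [5] u=4 | in 010 | out 111 | prev 000 | push {}
  [6] u=5 | in 111 | out 110 | prev 000 | push {2,4}
  [7] u=6 | in 111 | out 111 | prev 000 | push {}
  [8] u=0 | in 111 | out 010 | ==
  [9] u=1 | in 111 | out 111 | ==
  [10] u=2 | in 110 | out 110 | ==
  [11] u=4 | in 110 | out 111 | ==

Converged values:
  [0] 010
  [1] 111
  [2] 110
  [3] 111
  [4] 111
  [5] 110
  [6] 111

no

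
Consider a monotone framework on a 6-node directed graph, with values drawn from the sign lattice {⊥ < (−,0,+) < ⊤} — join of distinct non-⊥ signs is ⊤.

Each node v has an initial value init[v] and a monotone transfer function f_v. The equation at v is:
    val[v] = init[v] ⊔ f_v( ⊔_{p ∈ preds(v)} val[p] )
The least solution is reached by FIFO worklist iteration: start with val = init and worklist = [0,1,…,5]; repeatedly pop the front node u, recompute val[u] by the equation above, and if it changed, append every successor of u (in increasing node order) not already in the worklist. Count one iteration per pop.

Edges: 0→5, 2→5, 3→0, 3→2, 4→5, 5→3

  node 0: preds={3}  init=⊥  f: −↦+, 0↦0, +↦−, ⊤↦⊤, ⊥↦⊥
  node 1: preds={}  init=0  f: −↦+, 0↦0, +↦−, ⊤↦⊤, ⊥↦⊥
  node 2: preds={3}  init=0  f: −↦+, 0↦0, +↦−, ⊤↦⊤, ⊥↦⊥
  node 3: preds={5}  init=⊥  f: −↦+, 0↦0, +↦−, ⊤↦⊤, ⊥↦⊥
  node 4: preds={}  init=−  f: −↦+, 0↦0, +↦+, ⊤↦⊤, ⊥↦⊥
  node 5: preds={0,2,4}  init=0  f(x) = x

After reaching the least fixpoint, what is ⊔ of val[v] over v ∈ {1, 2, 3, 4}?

⊤

Trace (13 dequeues):
  [1] u=0 | in ⊥ | out ⊥ | ==
  [2] u=1 | in ⊥ | out 0 | ==
  [3] u=2 | in ⊥ | out 0 | ==
  [4] u=3 | in 0 | out 0 | prev ⊥ | push {0,2}
  [5] u=4 | in ⊥ | out − | ==
  [6] u=5 | in ⊤ | out ⊤ | prev 0 | push {3}
  [7] u=0 | in 0 | out 0 | prev ⊥ | push {5}
  [8] u=2 | in 0 | out 0 | ==
  [9] u=3 | in ⊤ | out ⊤ | prev 0 | push {0,2}
  [10] u=5 | in ⊤ | out ⊤ | ==
  [11] u=0 | in ⊤ | out ⊤ | prev 0 | push {5}
  [12] u=2 | in ⊤ | out ⊤ | prev 0 | push {}
  [13] u=5 | in ⊤ | out ⊤ | ==

Converged values:
  [0] ⊤
  [1] 0
  [2] ⊤
  [3] ⊤
  [4] −
  [5] ⊤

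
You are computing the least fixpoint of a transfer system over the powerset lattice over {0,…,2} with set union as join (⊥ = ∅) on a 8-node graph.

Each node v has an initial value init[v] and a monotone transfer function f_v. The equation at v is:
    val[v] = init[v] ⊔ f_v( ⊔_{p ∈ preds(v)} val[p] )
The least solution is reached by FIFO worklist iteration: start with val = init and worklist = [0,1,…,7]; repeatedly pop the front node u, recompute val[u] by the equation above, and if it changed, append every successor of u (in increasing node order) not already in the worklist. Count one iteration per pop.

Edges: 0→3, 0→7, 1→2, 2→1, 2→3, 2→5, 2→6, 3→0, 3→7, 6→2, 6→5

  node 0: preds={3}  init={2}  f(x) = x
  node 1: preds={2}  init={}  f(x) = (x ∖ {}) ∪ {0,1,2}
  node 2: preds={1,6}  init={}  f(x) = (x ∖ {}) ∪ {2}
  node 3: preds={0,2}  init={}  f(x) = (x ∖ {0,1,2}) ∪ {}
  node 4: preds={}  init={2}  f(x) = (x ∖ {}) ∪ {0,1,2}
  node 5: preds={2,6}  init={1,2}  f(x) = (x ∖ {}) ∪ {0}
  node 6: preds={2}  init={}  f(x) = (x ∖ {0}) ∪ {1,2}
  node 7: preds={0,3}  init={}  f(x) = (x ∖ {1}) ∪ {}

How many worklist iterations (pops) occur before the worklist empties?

Worklist (11 pops):
  #1 pop 0: in={} → {2} (no change)
  #2 pop 1: in={} → {0,1,2} (was {}); enqueue []
  #3 pop 2: in={0,1,2} → {0,1,2} (was {}); enqueue [1]
  #4 pop 3: in={0,1,2} → {} (no change)
  #5 pop 4: in={} → {0,1,2} (was {2}); enqueue []
  #6 pop 5: in={0,1,2} → {0,1,2} (was {1,2}); enqueue []
  #7 pop 6: in={0,1,2} → {1,2} (was {}); enqueue [2,5]
  #8 pop 7: in={2} → {2} (was {}); enqueue []
  #9 pop 1: in={0,1,2} → {0,1,2} (no change)
  #10 pop 2: in={0,1,2} → {0,1,2} (no change)
  #11 pop 5: in={0,1,2} → {0,1,2} (no change)

Fixpoint:
  val[0] = {2}
  val[1] = {0,1,2}
  val[2] = {0,1,2}
  val[3] = {}
  val[4] = {0,1,2}
  val[5] = {0,1,2}
  val[6] = {1,2}
  val[7] = {2}

11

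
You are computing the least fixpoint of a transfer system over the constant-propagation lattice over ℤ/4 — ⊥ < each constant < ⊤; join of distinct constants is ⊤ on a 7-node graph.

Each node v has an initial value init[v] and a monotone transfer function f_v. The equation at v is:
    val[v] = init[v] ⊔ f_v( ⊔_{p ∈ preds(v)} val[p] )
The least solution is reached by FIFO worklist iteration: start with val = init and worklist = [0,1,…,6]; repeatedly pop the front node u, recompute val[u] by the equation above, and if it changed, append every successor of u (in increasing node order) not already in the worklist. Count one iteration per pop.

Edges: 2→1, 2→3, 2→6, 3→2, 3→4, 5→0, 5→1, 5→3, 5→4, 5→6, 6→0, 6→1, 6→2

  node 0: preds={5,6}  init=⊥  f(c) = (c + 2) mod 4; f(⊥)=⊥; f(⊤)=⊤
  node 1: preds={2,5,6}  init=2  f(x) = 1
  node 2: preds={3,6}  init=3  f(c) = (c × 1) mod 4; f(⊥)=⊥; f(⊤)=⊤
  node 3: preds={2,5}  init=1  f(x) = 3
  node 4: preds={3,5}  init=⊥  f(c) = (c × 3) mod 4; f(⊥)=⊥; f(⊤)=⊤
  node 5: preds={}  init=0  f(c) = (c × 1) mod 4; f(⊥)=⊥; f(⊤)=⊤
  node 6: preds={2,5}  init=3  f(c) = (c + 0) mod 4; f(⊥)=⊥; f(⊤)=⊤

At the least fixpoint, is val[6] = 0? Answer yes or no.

Iteration log — 10 steps:
  step 1. node 0  ⊔preds=⊤  new=⊤  old=⊥  +wl: 
  step 2. node 1  ⊔preds=⊤  new=⊤  old=2  +wl: 
  step 3. node 2  ⊔preds=⊤  new=⊤  old=3  +wl: 1
  step 4. node 3  ⊔preds=⊤  new=⊤  old=1  +wl: 2
  step 5. node 4  ⊔preds=⊤  new=⊤  old=⊥  +wl: 
  step 6. node 5  ⊔preds=⊥  new=0  stable
  step 7. node 6  ⊔preds=⊤  new=⊤  old=3  +wl: 0
  step 8. node 1  ⊔preds=⊤  new=⊤  stable
  step 9. node 2  ⊔preds=⊤  new=⊤  stable
  step 10. node 0  ⊔preds=⊤  new=⊤  stable

Least fixpoint reached:
  node 0: ⊤
  node 1: ⊤
  node 2: ⊤
  node 3: ⊤
  node 4: ⊤
  node 5: 0
  node 6: ⊤

no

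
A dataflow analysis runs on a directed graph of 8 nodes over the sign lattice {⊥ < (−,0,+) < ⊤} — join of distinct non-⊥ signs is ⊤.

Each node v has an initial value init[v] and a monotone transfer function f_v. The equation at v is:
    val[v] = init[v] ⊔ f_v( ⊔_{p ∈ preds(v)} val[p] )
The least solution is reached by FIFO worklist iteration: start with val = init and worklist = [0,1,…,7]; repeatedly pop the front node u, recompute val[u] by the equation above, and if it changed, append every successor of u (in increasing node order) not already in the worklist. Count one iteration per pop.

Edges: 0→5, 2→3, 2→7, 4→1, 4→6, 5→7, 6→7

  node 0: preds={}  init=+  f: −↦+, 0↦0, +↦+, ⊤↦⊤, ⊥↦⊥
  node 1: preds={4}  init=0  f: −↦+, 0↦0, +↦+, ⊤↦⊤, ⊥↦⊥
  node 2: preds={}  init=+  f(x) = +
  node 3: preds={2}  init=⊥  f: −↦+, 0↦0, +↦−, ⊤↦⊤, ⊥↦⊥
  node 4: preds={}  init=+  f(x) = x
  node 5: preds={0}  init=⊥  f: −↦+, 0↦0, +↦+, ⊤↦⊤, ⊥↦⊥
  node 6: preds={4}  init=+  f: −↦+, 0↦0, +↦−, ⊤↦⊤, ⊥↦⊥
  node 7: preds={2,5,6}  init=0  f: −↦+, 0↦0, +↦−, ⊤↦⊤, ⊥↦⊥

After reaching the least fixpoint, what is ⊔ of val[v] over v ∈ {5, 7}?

⊤

Trace (8 dequeues):
  [1] u=0 | in ⊥ | out + | ==
  [2] u=1 | in + | out ⊤ | prev 0 | push {}
  [3] u=2 | in ⊥ | out + | ==
  [4] u=3 | in + | out − | prev ⊥ | push {}
  [5] u=4 | in ⊥ | out + | ==
  [6] u=5 | in + | out + | prev ⊥ | push {}
  [7] u=6 | in + | out ⊤ | prev + | push {}
  [8] u=7 | in ⊤ | out ⊤ | prev 0 | push {}

Converged values:
  [0] +
  [1] ⊤
  [2] +
  [3] −
  [4] +
  [5] +
  [6] ⊤
  [7] ⊤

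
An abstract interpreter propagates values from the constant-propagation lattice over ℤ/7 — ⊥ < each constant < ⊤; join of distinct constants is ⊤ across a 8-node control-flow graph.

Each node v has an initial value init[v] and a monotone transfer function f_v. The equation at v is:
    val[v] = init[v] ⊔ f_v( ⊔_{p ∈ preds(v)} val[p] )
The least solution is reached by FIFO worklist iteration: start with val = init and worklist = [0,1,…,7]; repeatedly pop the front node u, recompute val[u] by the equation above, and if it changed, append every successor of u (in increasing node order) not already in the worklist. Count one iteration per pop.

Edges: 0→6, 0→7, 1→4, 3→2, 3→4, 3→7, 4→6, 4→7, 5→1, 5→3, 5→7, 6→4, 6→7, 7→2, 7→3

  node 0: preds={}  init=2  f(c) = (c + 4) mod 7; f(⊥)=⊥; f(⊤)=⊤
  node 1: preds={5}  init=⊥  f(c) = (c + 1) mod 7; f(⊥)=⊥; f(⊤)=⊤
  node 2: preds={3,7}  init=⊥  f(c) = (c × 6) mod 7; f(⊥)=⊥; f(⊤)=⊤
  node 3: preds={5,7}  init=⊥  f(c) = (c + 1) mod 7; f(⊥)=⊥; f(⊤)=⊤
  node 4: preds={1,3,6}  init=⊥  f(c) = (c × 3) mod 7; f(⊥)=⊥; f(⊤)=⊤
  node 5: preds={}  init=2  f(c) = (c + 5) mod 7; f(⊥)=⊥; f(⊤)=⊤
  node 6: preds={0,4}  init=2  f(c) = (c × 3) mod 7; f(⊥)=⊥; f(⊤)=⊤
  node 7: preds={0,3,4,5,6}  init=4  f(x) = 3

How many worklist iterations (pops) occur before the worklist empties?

Worklist (11 pops):
  #1 pop 0: in=⊥ → 2 (no change)
  #2 pop 1: in=2 → 3 (was ⊥); enqueue []
  #3 pop 2: in=4 → 3 (was ⊥); enqueue []
  #4 pop 3: in=⊤ → ⊤ (was ⊥); enqueue [2]
  #5 pop 4: in=⊤ → ⊤ (was ⊥); enqueue []
  #6 pop 5: in=⊥ → 2 (no change)
  #7 pop 6: in=⊤ → ⊤ (was 2); enqueue [4]
  #8 pop 7: in=⊤ → ⊤ (was 4); enqueue [3]
  #9 pop 2: in=⊤ → ⊤ (was 3); enqueue []
  #10 pop 4: in=⊤ → ⊤ (no change)
  #11 pop 3: in=⊤ → ⊤ (no change)

Fixpoint:
  val[0] = 2
  val[1] = 3
  val[2] = ⊤
  val[3] = ⊤
  val[4] = ⊤
  val[5] = 2
  val[6] = ⊤
  val[7] = ⊤

11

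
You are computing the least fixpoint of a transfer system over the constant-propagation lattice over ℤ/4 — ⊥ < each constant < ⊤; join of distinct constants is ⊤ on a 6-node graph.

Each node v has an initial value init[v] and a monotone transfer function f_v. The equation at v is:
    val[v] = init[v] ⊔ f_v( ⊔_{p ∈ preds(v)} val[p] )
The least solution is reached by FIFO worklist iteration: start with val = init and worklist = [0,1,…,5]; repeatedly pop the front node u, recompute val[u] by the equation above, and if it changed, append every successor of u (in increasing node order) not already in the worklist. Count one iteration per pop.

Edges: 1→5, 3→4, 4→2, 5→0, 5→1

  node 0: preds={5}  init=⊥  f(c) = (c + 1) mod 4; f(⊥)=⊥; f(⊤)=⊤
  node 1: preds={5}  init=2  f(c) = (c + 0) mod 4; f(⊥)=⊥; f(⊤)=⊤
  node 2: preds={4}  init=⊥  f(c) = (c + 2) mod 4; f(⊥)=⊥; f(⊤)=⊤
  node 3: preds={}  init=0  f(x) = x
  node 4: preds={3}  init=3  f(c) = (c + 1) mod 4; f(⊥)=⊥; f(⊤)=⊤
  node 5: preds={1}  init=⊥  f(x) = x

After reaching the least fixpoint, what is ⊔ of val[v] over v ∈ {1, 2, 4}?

Trace (9 dequeues):
  [1] u=0 | in ⊥ | out ⊥ | ==
  [2] u=1 | in ⊥ | out 2 | ==
  [3] u=2 | in 3 | out 1 | prev ⊥ | push {}
  [4] u=3 | in ⊥ | out 0 | ==
  [5] u=4 | in 0 | out ⊤ | prev 3 | push {2}
  [6] u=5 | in 2 | out 2 | prev ⊥ | push {0,1}
  [7] u=2 | in ⊤ | out ⊤ | prev 1 | push {}
  [8] u=0 | in 2 | out 3 | prev ⊥ | push {}
  [9] u=1 | in 2 | out 2 | ==

Converged values:
  [0] 3
  [1] 2
  [2] ⊤
  [3] 0
  [4] ⊤
  [5] 2

⊤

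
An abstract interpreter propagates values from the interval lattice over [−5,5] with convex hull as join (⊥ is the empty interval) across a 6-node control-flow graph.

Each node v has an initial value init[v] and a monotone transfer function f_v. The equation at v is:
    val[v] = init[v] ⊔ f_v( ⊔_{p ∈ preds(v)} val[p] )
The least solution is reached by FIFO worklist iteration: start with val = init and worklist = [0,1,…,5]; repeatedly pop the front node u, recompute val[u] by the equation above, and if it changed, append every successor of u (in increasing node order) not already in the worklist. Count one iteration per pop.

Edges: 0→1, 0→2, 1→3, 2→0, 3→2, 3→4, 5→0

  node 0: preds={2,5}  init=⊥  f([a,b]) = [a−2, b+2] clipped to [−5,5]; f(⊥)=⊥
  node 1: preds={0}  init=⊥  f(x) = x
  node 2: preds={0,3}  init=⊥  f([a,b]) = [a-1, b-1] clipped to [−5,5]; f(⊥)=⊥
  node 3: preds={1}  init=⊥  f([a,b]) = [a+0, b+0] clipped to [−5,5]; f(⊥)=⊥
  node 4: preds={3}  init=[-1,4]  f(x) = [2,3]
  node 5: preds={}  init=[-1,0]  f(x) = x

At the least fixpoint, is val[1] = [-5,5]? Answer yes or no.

Iteration log — 23 steps:
  step 1. node 0  ⊔preds=[-1,0]  new=[-3,2]  old=⊥  +wl: 
  step 2. node 1  ⊔preds=[-3,2]  new=[-3,2]  old=⊥  +wl: 
  step 3. node 2  ⊔preds=[-3,2]  new=[-4,1]  old=⊥  +wl: 0
  step 4. node 3  ⊔preds=[-3,2]  new=[-3,2]  old=⊥  +wl: 2
  step 5. node 4  ⊔preds=[-3,2]  new=[-1,4]  stable
  step 6. node 5  ⊔preds=⊥  new=[-1,0]  stable
  step 7. node 0  ⊔preds=[-4,1]  new=[-5,3]  old=[-3,2]  +wl: 1
  step 8. node 2  ⊔preds=[-5,3]  new=[-5,2]  old=[-4,1]  +wl: 0
  step 9. node 1  ⊔preds=[-5,3]  new=[-5,3]  old=[-3,2]  +wl: 3
  step 10. node 0  ⊔preds=[-5,2]  new=[-5,4]  old=[-5,3]  +wl: 1,2
  step 11. node 3  ⊔preds=[-5,3]  new=[-5,3]  old=[-3,2]  +wl: 4
  step 12. node 1  ⊔preds=[-5,4]  new=[-5,4]  old=[-5,3]  +wl: 3
  step 13. node 2  ⊔preds=[-5,4]  new=[-5,3]  old=[-5,2]  +wl: 0
  step 14. node 4  ⊔preds=[-5,3]  new=[-1,4]  stable
  step 15. node 3  ⊔preds=[-5,4]  new=[-5,4]  old=[-5,3]  +wl: 2,4
  step 16. node 0  ⊔preds=[-5,3]  new=[-5,5]  old=[-5,4]  +wl: 1
  step 17. node 2  ⊔preds=[-5,5]  new=[-5,4]  old=[-5,3]  +wl: 0
  step 18. node 4  ⊔preds=[-5,4]  new=[-1,4]  stable
  step 19. node 1  ⊔preds=[-5,5]  new=[-5,5]  old=[-5,4]  +wl: 3
  step 20. node 0  ⊔preds=[-5,4]  new=[-5,5]  stable
  step 21. node 3  ⊔preds=[-5,5]  new=[-5,5]  old=[-5,4]  +wl: 2,4
  step 22. node 2  ⊔preds=[-5,5]  new=[-5,4]  stable
  step 23. node 4  ⊔preds=[-5,5]  new=[-1,4]  stable

Least fixpoint reached:
  node 0: [-5,5]
  node 1: [-5,5]
  node 2: [-5,4]
  node 3: [-5,5]
  node 4: [-1,4]
  node 5: [-1,0]

yes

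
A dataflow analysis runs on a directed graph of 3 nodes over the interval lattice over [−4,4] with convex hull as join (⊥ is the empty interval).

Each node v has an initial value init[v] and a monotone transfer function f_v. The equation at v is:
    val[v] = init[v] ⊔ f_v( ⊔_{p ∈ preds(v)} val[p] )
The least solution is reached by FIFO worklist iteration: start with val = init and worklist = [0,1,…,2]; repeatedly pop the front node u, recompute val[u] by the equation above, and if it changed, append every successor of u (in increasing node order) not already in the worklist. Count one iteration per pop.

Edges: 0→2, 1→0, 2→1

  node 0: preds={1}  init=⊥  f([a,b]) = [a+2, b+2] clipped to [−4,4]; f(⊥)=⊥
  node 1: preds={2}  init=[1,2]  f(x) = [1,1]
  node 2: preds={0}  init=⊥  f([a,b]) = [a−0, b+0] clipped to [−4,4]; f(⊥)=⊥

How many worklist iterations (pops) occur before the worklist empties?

Trace (4 dequeues):
  [1] u=0 | in [1,2] | out [3,4] | prev ⊥ | push {}
  [2] u=1 | in ⊥ | out [1,2] | ==
  [3] u=2 | in [3,4] | out [3,4] | prev ⊥ | push {1}
  [4] u=1 | in [3,4] | out [1,2] | ==

Converged values:
  [0] [3,4]
  [1] [1,2]
  [2] [3,4]

4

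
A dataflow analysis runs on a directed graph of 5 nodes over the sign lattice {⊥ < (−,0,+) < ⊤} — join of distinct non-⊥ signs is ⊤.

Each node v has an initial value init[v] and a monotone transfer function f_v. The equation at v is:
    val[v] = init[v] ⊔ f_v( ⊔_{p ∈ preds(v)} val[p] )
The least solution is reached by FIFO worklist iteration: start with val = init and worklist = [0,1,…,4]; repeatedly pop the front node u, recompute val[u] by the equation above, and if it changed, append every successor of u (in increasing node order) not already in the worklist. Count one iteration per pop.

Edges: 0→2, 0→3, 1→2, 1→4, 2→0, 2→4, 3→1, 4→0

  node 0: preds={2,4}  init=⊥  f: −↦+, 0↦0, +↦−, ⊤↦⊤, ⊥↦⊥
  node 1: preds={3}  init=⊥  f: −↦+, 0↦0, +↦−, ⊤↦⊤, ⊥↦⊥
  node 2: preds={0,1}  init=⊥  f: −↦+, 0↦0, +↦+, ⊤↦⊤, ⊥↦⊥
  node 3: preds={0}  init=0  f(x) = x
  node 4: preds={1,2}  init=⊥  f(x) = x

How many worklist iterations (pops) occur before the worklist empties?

8

Trace (8 dequeues):
  [1] u=0 | in ⊥ | out ⊥ | ==
  [2] u=1 | in 0 | out 0 | prev ⊥ | push {}
  [3] u=2 | in 0 | out 0 | prev ⊥ | push {0}
  [4] u=3 | in ⊥ | out 0 | ==
  [5] u=4 | in 0 | out 0 | prev ⊥ | push {}
  [6] u=0 | in 0 | out 0 | prev ⊥ | push {2,3}
  [7] u=2 | in 0 | out 0 | ==
  [8] u=3 | in 0 | out 0 | ==

Converged values:
  [0] 0
  [1] 0
  [2] 0
  [3] 0
  [4] 0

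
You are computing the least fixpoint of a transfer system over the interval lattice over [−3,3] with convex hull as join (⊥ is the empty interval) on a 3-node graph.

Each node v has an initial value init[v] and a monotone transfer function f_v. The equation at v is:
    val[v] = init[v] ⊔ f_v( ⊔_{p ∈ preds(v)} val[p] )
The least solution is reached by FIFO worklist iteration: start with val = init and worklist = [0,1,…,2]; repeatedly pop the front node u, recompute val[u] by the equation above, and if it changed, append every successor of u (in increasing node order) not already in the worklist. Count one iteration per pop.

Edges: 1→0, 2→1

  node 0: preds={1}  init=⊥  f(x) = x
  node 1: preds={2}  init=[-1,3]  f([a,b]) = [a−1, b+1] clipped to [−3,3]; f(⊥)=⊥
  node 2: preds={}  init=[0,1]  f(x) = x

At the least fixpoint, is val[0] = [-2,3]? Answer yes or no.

Iteration log — 3 steps:
  step 1. node 0  ⊔preds=[-1,3]  new=[-1,3]  old=⊥  +wl: 
  step 2. node 1  ⊔preds=[0,1]  new=[-1,3]  stable
  step 3. node 2  ⊔preds=⊥  new=[0,1]  stable

Least fixpoint reached:
  node 0: [-1,3]
  node 1: [-1,3]
  node 2: [0,1]

no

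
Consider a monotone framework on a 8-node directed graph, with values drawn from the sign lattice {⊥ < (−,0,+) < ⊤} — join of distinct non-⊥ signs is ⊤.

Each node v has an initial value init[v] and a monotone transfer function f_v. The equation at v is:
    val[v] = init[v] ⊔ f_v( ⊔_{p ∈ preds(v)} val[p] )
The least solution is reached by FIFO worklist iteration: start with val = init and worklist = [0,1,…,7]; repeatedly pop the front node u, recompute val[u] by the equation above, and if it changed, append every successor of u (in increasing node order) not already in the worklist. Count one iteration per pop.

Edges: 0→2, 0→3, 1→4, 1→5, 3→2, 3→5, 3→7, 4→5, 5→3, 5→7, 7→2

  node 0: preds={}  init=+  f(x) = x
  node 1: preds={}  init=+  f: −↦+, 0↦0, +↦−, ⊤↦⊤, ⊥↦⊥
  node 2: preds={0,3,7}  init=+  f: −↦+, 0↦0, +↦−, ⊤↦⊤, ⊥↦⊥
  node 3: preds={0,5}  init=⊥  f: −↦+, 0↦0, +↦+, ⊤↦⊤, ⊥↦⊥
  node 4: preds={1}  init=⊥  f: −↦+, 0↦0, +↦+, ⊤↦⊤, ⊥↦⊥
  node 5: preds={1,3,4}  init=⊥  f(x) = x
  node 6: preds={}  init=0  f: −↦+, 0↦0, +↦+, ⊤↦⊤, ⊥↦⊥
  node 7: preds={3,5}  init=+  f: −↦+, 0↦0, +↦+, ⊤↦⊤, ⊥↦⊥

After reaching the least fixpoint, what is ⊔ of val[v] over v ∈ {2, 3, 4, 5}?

Iteration log — 10 steps:
  step 1. node 0  ⊔preds=⊥  new=+  stable
  step 2. node 1  ⊔preds=⊥  new=+  stable
  step 3. node 2  ⊔preds=+  new=⊤  old=+  +wl: 
  step 4. node 3  ⊔preds=+  new=+  old=⊥  +wl: 2
  step 5. node 4  ⊔preds=+  new=+  old=⊥  +wl: 
  step 6. node 5  ⊔preds=+  new=+  old=⊥  +wl: 3
  step 7. node 6  ⊔preds=⊥  new=0  stable
  step 8. node 7  ⊔preds=+  new=+  stable
  step 9. node 2  ⊔preds=+  new=⊤  stable
  step 10. node 3  ⊔preds=+  new=+  stable

Least fixpoint reached:
  node 0: +
  node 1: +
  node 2: ⊤
  node 3: +
  node 4: +
  node 5: +
  node 6: 0
  node 7: +

⊤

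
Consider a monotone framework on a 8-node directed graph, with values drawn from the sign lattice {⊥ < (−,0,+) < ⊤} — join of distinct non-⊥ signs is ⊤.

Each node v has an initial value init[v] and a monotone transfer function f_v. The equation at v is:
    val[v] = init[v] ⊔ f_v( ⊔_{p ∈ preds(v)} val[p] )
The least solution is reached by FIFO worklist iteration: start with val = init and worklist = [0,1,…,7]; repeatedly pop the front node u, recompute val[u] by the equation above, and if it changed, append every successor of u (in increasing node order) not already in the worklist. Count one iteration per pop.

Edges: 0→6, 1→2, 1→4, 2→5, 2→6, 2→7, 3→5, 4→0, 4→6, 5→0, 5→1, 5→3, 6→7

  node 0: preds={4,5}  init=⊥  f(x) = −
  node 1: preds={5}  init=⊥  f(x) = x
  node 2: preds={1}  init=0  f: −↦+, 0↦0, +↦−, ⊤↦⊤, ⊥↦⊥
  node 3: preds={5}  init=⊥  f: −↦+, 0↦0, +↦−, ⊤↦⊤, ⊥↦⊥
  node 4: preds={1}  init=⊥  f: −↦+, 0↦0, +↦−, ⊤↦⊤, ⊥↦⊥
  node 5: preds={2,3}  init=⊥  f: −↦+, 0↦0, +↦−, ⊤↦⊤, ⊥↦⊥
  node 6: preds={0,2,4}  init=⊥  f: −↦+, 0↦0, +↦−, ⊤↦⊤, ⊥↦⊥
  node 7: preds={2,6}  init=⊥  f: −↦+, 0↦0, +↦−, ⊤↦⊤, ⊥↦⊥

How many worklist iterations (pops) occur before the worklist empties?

16

Iteration log — 16 steps:
  step 1. node 0  ⊔preds=⊥  new=−  old=⊥  +wl: 
  step 2. node 1  ⊔preds=⊥  new=⊥  stable
  step 3. node 2  ⊔preds=⊥  new=0  stable
  step 4. node 3  ⊔preds=⊥  new=⊥  stable
  step 5. node 4  ⊔preds=⊥  new=⊥  stable
  step 6. node 5  ⊔preds=0  new=0  old=⊥  +wl: 0,1,3
  step 7. node 6  ⊔preds=⊤  new=⊤  old=⊥  +wl: 
  step 8. node 7  ⊔preds=⊤  new=⊤  old=⊥  +wl: 
  step 9. node 0  ⊔preds=0  new=−  stable
  step 10. node 1  ⊔preds=0  new=0  old=⊥  +wl: 2,4
  step 11. node 3  ⊔preds=0  new=0  old=⊥  +wl: 5
  step 12. node 2  ⊔preds=0  new=0  stable
  step 13. node 4  ⊔preds=0  new=0  old=⊥  +wl: 0,6
  step 14. node 5  ⊔preds=0  new=0  stable
  step 15. node 0  ⊔preds=0  new=−  stable
  step 16. node 6  ⊔preds=⊤  new=⊤  stable

Least fixpoint reached:
  node 0: −
  node 1: 0
  node 2: 0
  node 3: 0
  node 4: 0
  node 5: 0
  node 6: ⊤
  node 7: ⊤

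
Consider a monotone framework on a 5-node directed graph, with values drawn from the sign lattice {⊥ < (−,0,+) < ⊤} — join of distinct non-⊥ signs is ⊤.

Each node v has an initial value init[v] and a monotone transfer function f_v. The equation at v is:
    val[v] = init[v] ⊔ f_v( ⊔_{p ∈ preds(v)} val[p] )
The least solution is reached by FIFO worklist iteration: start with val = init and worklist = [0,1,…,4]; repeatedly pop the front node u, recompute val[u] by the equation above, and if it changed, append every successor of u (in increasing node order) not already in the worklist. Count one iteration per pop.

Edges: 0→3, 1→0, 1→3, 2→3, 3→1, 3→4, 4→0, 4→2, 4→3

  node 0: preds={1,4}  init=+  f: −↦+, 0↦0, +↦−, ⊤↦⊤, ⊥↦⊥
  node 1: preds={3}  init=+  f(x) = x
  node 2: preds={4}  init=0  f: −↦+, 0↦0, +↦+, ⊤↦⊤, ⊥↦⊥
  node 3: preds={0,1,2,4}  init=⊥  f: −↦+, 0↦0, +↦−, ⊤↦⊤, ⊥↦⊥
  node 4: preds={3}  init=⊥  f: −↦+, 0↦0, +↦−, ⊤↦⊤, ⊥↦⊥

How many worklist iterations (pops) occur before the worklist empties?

Worklist (9 pops):
  #1 pop 0: in=+ → ⊤ (was +); enqueue []
  #2 pop 1: in=⊥ → + (no change)
  #3 pop 2: in=⊥ → 0 (no change)
  #4 pop 3: in=⊤ → ⊤ (was ⊥); enqueue [1]
  #5 pop 4: in=⊤ → ⊤ (was ⊥); enqueue [0,2,3]
  #6 pop 1: in=⊤ → ⊤ (was +); enqueue []
  #7 pop 0: in=⊤ → ⊤ (no change)
  #8 pop 2: in=⊤ → ⊤ (was 0); enqueue []
  #9 pop 3: in=⊤ → ⊤ (no change)

Fixpoint:
  val[0] = ⊤
  val[1] = ⊤
  val[2] = ⊤
  val[3] = ⊤
  val[4] = ⊤

9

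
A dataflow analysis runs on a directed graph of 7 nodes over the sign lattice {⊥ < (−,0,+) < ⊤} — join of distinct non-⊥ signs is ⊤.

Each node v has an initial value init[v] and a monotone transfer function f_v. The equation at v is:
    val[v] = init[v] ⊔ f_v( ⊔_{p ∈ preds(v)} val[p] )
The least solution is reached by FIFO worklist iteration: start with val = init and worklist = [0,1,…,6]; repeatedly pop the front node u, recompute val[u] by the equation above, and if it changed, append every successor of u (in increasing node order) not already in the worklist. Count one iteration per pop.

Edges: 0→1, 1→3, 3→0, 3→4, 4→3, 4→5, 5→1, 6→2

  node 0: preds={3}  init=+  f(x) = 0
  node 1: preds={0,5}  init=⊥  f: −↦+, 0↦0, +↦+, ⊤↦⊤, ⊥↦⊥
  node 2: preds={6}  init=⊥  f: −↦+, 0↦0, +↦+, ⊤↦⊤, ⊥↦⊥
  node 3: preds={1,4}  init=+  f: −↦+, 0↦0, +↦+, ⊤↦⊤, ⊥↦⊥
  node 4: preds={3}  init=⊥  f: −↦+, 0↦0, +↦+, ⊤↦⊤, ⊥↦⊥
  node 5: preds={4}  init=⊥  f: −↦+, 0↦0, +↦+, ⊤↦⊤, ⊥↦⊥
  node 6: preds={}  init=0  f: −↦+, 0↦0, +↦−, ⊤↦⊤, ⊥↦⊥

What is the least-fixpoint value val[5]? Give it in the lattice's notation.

⊤

Iteration log — 10 steps:
  step 1. node 0  ⊔preds=+  new=⊤  old=+  +wl: 
  step 2. node 1  ⊔preds=⊤  new=⊤  old=⊥  +wl: 
  step 3. node 2  ⊔preds=0  new=0  old=⊥  +wl: 
  step 4. node 3  ⊔preds=⊤  new=⊤  old=+  +wl: 0
  step 5. node 4  ⊔preds=⊤  new=⊤  old=⊥  +wl: 3
  step 6. node 5  ⊔preds=⊤  new=⊤  old=⊥  +wl: 1
  step 7. node 6  ⊔preds=⊥  new=0  stable
  step 8. node 0  ⊔preds=⊤  new=⊤  stable
  step 9. node 3  ⊔preds=⊤  new=⊤  stable
  step 10. node 1  ⊔preds=⊤  new=⊤  stable

Least fixpoint reached:
  node 0: ⊤
  node 1: ⊤
  node 2: 0
  node 3: ⊤
  node 4: ⊤
  node 5: ⊤
  node 6: 0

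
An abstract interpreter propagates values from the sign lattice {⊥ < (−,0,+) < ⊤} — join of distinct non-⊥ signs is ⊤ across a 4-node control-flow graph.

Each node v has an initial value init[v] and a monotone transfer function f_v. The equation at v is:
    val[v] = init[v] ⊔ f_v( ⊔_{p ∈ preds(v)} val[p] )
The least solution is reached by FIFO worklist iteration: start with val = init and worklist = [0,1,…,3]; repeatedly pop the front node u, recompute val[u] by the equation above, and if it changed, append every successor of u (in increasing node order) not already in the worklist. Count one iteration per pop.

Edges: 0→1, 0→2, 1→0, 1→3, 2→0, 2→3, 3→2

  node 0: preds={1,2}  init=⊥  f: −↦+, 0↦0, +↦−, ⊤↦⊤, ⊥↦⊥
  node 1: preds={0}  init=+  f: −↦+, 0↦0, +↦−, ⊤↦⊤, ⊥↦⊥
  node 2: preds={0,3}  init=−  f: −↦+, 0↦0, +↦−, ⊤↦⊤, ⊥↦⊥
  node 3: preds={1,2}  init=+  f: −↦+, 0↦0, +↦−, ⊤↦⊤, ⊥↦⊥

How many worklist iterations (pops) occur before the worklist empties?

6

Worklist (6 pops):
  #1 pop 0: in=⊤ → ⊤ (was ⊥); enqueue []
  #2 pop 1: in=⊤ → ⊤ (was +); enqueue [0]
  #3 pop 2: in=⊤ → ⊤ (was −); enqueue []
  #4 pop 3: in=⊤ → ⊤ (was +); enqueue [2]
  #5 pop 0: in=⊤ → ⊤ (no change)
  #6 pop 2: in=⊤ → ⊤ (no change)

Fixpoint:
  val[0] = ⊤
  val[1] = ⊤
  val[2] = ⊤
  val[3] = ⊤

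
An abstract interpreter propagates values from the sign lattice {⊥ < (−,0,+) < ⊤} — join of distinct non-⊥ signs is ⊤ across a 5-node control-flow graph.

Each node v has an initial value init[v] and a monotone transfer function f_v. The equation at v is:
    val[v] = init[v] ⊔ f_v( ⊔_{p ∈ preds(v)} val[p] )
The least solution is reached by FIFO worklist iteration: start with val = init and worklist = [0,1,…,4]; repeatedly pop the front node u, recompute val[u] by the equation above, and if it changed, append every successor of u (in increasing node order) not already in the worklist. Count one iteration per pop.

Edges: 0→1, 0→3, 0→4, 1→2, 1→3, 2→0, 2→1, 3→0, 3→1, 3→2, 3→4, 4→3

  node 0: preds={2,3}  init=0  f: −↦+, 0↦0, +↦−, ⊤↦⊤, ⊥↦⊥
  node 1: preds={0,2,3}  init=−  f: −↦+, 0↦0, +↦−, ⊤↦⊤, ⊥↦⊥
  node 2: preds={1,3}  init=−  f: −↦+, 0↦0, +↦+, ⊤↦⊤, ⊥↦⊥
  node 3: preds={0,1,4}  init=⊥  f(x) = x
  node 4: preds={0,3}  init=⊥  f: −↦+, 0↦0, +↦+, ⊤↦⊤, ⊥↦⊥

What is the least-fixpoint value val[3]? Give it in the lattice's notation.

⊤

Trace (9 dequeues):
  [1] u=0 | in − | out ⊤ | prev 0 | push {}
  [2] u=1 | in ⊤ | out ⊤ | prev − | push {}
  [3] u=2 | in ⊤ | out ⊤ | prev − | push {0,1}
  [4] u=3 | in ⊤ | out ⊤ | prev ⊥ | push {2}
  [5] u=4 | in ⊤ | out ⊤ | prev ⊥ | push {3}
  [6] u=0 | in ⊤ | out ⊤ | ==
  [7] u=1 | in ⊤ | out ⊤ | ==
  [8] u=2 | in ⊤ | out ⊤ | ==
  [9] u=3 | in ⊤ | out ⊤ | ==

Converged values:
  [0] ⊤
  [1] ⊤
  [2] ⊤
  [3] ⊤
  [4] ⊤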